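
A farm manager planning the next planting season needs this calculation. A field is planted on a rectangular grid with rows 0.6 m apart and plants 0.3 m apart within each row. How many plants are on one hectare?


D = 10000 / (row_sp * plant_sp)
  = 10000 / (0.6 * 0.3)
  = 10000 / 0.1800
  = 55555.56 plants/ha


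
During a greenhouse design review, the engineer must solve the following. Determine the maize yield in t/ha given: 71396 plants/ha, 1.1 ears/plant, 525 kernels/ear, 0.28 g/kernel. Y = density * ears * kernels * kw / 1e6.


Y = density * ears * kernels * kw
  = 71396 * 1.1 * 525 * 0.28 g/ha
  = 11544733.20 g/ha
  = 11544.73 kg/ha = 11.54 t/ha


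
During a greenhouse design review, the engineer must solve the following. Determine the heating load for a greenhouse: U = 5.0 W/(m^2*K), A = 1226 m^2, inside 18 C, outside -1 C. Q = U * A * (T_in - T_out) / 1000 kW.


dT = 18 - (-1) = 19 K
Q = U * A * dT
  = 5.0 * 1226 * 19
  = 116470 W = 116.47 kW


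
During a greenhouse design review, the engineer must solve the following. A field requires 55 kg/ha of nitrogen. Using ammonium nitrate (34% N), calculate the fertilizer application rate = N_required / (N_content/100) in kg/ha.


Rate = N_required / (N_content / 100)
     = 55 / (34 / 100)
     = 55 / 0.34
     = 161.76 kg/ha


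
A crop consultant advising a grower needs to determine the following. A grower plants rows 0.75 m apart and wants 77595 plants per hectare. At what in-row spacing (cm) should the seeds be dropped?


spacing = 10000 / (row_sp * density)
        = 10000 / (0.75 * 77595)
        = 10000 / 58196.25
        = 0.17183 m = 17.18 cm


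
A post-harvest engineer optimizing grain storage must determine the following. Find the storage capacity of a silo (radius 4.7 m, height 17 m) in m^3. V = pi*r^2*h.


V = pi * r^2 * h
  = pi * 4.7^2 * 17
  = pi * 22.09 * 17
  = 1179.76 m^3


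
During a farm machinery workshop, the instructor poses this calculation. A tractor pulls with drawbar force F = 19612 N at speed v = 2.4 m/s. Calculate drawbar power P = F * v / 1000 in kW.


P = F * v / 1000
  = 19612 * 2.4 / 1000
  = 47068.80 / 1000
  = 47.07 kW


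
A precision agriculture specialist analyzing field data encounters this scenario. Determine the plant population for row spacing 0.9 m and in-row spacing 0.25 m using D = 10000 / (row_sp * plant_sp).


D = 10000 / (row_sp * plant_sp)
  = 10000 / (0.9 * 0.25)
  = 10000 / 0.2250
  = 44444.44 plants/ha


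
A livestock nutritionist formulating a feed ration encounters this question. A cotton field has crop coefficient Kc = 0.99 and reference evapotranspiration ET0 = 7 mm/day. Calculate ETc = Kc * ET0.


ETc = Kc * ET0
    = 0.99 * 7
    = 6.93 mm/day


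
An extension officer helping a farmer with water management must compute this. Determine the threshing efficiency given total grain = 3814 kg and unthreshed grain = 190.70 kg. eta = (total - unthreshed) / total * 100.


eta = (total - unthreshed) / total * 100
    = (3814 - 190.70) / 3814 * 100
    = 3623.30 / 3814 * 100
    = 95%


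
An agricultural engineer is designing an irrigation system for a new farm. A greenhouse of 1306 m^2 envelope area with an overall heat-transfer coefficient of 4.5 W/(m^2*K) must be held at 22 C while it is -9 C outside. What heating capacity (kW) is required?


dT = 22 - (-9) = 31 K
Q = U * A * dT
  = 4.5 * 1306 * 31
  = 182187 W = 182.19 kW


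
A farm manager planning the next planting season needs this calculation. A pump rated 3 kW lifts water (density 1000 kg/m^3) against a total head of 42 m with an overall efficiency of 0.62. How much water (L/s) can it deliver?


Q = (P * 1000 * eta) / (rho * g * H)
  = (3 * 1000 * 0.62) / (1000 * 9.81 * 42)
  = 1860 / 412020
  = 0.00451 m^3/s = 4.51 L/s


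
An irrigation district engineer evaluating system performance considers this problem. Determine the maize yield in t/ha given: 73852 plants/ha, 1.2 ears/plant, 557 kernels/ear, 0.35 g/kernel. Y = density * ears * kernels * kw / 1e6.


Y = density * ears * kernels * kw
  = 73852 * 1.2 * 557 * 0.35 g/ha
  = 17276936.88 g/ha
  = 17276.94 kg/ha = 17.28 t/ha


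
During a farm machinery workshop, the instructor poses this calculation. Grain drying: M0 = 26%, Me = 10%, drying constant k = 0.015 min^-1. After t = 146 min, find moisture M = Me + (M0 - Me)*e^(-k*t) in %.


M = Me + (M0 - Me) * e^(-k*t)
  = 10 + (26 - 10) * e^(-0.015*146)
  = 10 + 16 * e^(-2.190)
  = 10 + 16 * 0.11192
  = 10 + 1.7907
  = 11.79%


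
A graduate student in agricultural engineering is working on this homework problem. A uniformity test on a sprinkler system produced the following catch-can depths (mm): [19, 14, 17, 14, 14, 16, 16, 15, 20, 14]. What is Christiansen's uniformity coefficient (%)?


xbar = 159 / 10 = 15.900
sum|xi - xbar| = 17
CU = 100 * (1 - 17 / (10 * 15.900))
   = 100 * (1 - 0.1069)
   = 89.31%


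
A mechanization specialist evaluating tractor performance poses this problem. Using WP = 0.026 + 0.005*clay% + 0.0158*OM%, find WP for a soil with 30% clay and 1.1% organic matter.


WP = 0.026 + 0.005*30 + 0.0158*1.1
   = 0.026 + 0.1500 + 0.0174
   = 0.1934


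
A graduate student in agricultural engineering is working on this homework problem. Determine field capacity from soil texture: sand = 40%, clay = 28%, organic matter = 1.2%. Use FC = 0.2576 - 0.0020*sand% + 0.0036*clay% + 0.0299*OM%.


FC = 0.2576 - 0.0020*40 + 0.0036*28 + 0.0299*1.2
   = 0.2576 - 0.0800 + 0.1008 + 0.0359
   = 0.3143


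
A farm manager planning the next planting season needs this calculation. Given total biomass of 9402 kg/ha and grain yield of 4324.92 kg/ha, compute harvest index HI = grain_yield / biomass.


HI = grain_yield / biomass
   = 4324.92 / 9402
   = 0.46


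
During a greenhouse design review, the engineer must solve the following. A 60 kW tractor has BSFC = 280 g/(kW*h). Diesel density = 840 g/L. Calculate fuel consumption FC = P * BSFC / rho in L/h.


FC = P * BSFC / rho_fuel
   = 60 * 280 / 840
   = 16800 / 840
   = 20 L/h


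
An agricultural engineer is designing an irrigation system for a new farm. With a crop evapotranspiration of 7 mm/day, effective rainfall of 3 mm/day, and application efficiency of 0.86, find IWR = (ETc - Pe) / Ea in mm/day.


IWR = (ETc - Pe) / Ea
    = (7 - 3) / 0.86
    = 4 / 0.86
    = 4.65 mm/day


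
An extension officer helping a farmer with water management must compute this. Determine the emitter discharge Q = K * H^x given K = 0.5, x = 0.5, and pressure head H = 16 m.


Q = K * H^x
  = 0.5 * 16^0.5
  = 0.5 * 4
  = 2 L/h


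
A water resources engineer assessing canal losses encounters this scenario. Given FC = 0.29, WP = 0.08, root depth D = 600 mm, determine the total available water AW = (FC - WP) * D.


AW = (FC - WP) * D
   = (0.29 - 0.08) * 600
   = 0.21 * 600
   = 126 mm


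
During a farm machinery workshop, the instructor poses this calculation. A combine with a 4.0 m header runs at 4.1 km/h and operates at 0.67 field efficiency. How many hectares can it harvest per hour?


C = w * v * eta_f / 10
  = 4.0 * 4.1 * 0.67 / 10
  = 10.99 / 10
  = 1.10 ha/h


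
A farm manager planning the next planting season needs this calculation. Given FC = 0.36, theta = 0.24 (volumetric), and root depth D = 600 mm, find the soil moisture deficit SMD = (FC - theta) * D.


SMD = (FC - theta) * D
    = (0.36 - 0.24) * 600
    = 0.120 * 600
    = 72 mm


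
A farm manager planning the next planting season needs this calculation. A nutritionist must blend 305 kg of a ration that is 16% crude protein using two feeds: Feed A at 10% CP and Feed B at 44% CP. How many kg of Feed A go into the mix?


parts_A = CP_b - target = 44 - 16 = 28
parts_B = target - CP_a = 16 - 10 = 6
total_parts = 28 + 6 = 34
Feed A = 305 * 28 / 34 = 251.18 kg
Feed B = 305 * 6 / 34 = 53.82 kg

251.18 kg


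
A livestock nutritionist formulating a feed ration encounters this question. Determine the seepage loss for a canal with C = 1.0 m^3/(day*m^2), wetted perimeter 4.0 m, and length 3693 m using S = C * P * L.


S = C * P * L
  = 1.0 * 4.0 * 3693
  = 14772 m^3/day


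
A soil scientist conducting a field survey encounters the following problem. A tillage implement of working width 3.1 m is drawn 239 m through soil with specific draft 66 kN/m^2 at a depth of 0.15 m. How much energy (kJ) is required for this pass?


E = k * d * w * L
  = 66 * 0.15 * 3.1 * 239
  = 7334.91 kJ


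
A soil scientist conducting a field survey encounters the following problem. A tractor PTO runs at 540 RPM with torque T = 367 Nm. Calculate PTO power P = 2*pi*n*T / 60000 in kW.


P = 2*pi*n*T / 60000
  = 2*pi * 540 * 367 / 60000
  = 1245201.66 / 60000
  = 20.75 kW


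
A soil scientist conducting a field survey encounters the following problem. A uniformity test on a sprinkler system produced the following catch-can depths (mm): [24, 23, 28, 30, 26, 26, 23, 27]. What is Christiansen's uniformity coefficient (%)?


xbar = 207 / 8 = 25.875
sum|xi - xbar| = 15.250
CU = 100 * (1 - 15.250 / (8 * 25.875))
   = 100 * (1 - 0.0737)
   = 92.63%


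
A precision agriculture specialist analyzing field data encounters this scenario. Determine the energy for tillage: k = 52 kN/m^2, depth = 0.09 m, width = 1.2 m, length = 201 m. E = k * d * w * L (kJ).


E = k * d * w * L
  = 52 * 0.09 * 1.2 * 201
  = 1128.82 kJ


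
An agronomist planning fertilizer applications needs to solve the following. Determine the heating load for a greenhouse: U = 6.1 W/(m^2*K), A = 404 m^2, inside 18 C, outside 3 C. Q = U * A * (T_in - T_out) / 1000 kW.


dT = 18 - (3) = 15 K
Q = U * A * dT
  = 6.1 * 404 * 15
  = 36966 W = 36.97 kW


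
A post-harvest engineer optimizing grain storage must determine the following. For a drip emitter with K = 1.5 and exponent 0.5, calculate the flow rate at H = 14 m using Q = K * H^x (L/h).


Q = K * H^x
  = 1.5 * 14^0.5
  = 1.5 * 3.7417
  = 5.61 L/h


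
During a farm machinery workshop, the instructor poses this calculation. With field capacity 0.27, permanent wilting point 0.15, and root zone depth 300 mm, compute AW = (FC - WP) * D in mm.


AW = (FC - WP) * D
   = (0.27 - 0.15) * 300
   = 0.12 * 300
   = 36 mm


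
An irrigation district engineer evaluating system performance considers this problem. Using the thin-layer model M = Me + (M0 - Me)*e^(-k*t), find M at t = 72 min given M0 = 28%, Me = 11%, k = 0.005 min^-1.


M = Me + (M0 - Me) * e^(-k*t)
  = 11 + (28 - 11) * e^(-0.005*72)
  = 11 + 17 * e^(-0.360)
  = 11 + 17 * 0.69768
  = 11 + 11.8605
  = 22.86%


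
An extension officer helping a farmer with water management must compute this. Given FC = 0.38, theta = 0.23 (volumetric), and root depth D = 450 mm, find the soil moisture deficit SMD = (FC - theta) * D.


SMD = (FC - theta) * D
    = (0.38 - 0.23) * 450
    = 0.150 * 450
    = 67.50 mm


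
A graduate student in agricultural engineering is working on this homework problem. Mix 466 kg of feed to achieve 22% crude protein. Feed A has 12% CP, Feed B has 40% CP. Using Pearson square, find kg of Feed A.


parts_A = CP_b - target = 40 - 22 = 18
parts_B = target - CP_a = 22 - 12 = 10
total_parts = 18 + 10 = 28
Feed A = 466 * 18 / 28 = 299.57 kg
Feed B = 466 * 10 / 28 = 166.43 kg

299.57 kg


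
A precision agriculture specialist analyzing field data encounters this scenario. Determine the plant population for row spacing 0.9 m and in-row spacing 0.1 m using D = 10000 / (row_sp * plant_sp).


D = 10000 / (row_sp * plant_sp)
  = 10000 / (0.9 * 0.1)
  = 10000 / 0.0900
  = 111111.11 plants/ha


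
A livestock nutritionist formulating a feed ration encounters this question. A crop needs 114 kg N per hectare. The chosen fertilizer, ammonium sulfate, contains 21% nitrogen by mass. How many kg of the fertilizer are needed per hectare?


Rate = N_required / (N_content / 100)
     = 114 / (21 / 100)
     = 114 / 0.21
     = 542.86 kg/ha


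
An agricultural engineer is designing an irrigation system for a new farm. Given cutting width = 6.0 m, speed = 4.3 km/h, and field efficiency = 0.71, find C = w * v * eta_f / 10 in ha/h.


C = w * v * eta_f / 10
  = 6.0 * 4.3 * 0.71 / 10
  = 18.32 / 10
  = 1.83 ha/h


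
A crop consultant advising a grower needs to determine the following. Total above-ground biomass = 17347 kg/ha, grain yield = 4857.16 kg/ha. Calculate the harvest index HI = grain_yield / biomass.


HI = grain_yield / biomass
   = 4857.16 / 17347
   = 0.28


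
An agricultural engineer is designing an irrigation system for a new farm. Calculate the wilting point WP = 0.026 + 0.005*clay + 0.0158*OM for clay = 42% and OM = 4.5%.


WP = 0.026 + 0.005*42 + 0.0158*4.5
   = 0.026 + 0.2100 + 0.0711
   = 0.3071


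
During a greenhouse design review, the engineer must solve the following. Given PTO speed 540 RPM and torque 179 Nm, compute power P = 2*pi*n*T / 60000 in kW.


P = 2*pi*n*T / 60000
  = 2*pi * 540 * 179 / 60000
  = 607332.69 / 60000
  = 10.12 kW


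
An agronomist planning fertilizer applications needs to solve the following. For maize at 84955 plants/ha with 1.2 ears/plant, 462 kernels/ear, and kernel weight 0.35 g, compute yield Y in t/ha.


Y = density * ears * kernels * kw
  = 84955 * 1.2 * 462 * 0.35 g/ha
  = 16484668.20 g/ha
  = 16484.67 kg/ha = 16.48 t/ha


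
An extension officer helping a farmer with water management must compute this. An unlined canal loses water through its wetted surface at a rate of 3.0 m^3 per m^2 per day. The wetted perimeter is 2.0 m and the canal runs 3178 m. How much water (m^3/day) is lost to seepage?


S = C * P * L
  = 3.0 * 2.0 * 3178
  = 19068 m^3/day


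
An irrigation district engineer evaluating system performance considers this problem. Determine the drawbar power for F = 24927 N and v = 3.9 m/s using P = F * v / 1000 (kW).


P = F * v / 1000
  = 24927 * 3.9 / 1000
  = 97215.30 / 1000
  = 97.22 kW


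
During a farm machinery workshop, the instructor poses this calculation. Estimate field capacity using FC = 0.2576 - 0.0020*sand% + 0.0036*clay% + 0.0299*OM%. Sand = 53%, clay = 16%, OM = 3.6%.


FC = 0.2576 - 0.0020*53 + 0.0036*16 + 0.0299*3.6
   = 0.2576 - 0.1060 + 0.0576 + 0.1076
   = 0.3168


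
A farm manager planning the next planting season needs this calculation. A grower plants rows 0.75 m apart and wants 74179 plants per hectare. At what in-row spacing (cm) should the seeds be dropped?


spacing = 10000 / (row_sp * density)
        = 10000 / (0.75 * 74179)
        = 10000 / 55634.25
        = 0.17975 m = 17.97 cm


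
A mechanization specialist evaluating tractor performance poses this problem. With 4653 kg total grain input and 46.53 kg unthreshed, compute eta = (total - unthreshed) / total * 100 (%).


eta = (total - unthreshed) / total * 100
    = (4653 - 46.53) / 4653 * 100
    = 4606.47 / 4653 * 100
    = 99%


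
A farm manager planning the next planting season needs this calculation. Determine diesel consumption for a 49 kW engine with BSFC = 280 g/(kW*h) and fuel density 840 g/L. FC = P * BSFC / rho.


FC = P * BSFC / rho_fuel
   = 49 * 280 / 840
   = 13720 / 840
   = 16.33 L/h


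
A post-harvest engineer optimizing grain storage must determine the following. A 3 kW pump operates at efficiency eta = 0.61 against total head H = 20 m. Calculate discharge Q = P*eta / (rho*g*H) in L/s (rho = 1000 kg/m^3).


Q = (P * 1000 * eta) / (rho * g * H)
  = (3 * 1000 * 0.61) / (1000 * 9.81 * 20)
  = 1830 / 196200
  = 0.00933 m^3/s = 9.33 L/s


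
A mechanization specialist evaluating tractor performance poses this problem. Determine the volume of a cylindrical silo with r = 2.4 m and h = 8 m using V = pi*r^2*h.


V = pi * r^2 * h
  = pi * 2.4^2 * 8
  = pi * 5.76 * 8
  = 144.76 m^3


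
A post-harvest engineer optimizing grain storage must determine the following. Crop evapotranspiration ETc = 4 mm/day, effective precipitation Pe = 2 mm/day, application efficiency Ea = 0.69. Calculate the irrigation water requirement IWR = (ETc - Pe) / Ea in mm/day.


IWR = (ETc - Pe) / Ea
    = (4 - 2) / 0.69
    = 2 / 0.69
    = 2.90 mm/day


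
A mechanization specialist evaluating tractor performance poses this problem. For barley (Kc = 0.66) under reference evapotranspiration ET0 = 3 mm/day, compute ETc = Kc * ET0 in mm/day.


ETc = Kc * ET0
    = 0.66 * 3
    = 1.98 mm/day


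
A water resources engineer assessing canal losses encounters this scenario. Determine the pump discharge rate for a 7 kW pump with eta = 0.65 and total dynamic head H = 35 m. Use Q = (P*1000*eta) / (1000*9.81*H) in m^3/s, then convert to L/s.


Q = (P * 1000 * eta) / (rho * g * H)
  = (7 * 1000 * 0.65) / (1000 * 9.81 * 35)
  = 4550 / 343350
  = 0.01325 m^3/s = 13.25 L/s


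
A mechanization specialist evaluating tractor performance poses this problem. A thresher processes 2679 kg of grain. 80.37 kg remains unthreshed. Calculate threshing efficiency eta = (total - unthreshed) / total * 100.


eta = (total - unthreshed) / total * 100
    = (2679 - 80.37) / 2679 * 100
    = 2598.63 / 2679 * 100
    = 97%


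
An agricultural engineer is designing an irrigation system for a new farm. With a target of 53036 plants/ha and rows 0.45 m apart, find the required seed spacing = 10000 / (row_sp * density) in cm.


spacing = 10000 / (row_sp * density)
        = 10000 / (0.45 * 53036)
        = 10000 / 23866.20
        = 0.41900 m = 41.90 cm


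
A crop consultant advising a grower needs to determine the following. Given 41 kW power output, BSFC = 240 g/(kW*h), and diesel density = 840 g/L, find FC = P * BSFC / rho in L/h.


FC = P * BSFC / rho_fuel
   = 41 * 240 / 840
   = 9840 / 840
   = 11.71 L/h


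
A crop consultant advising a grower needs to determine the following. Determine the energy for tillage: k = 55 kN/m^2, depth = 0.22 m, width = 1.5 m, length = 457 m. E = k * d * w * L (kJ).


E = k * d * w * L
  = 55 * 0.22 * 1.5 * 457
  = 8294.55 kJ


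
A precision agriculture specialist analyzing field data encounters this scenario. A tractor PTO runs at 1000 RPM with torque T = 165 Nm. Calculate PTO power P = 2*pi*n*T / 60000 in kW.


P = 2*pi*n*T / 60000
  = 2*pi * 1000 * 165 / 60000
  = 1036725.58 / 60000
  = 17.28 kW


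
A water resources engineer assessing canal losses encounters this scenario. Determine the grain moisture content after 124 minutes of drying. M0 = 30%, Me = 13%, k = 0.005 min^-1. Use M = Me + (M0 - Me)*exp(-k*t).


M = Me + (M0 - Me) * e^(-k*t)
  = 13 + (30 - 13) * e^(-0.005*124)
  = 13 + 17 * e^(-0.620)
  = 13 + 17 * 0.53794
  = 13 + 9.1451
  = 22.15%


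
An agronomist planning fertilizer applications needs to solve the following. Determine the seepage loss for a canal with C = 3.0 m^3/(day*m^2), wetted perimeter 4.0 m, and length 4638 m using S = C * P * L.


S = C * P * L
  = 3.0 * 4.0 * 4638
  = 55656 m^3/day


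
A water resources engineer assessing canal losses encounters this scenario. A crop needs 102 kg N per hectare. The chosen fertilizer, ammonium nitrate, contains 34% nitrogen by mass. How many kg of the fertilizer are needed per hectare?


Rate = N_required / (N_content / 100)
     = 102 / (34 / 100)
     = 102 / 0.34
     = 300 kg/ha


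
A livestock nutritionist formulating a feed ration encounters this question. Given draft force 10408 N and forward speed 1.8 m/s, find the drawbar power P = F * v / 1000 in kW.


P = F * v / 1000
  = 10408 * 1.8 / 1000
  = 18734.40 / 1000
  = 18.73 kW


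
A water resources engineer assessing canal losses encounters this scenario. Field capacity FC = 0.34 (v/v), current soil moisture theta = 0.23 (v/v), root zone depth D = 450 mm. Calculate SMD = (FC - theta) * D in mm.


SMD = (FC - theta) * D
    = (0.34 - 0.23) * 450
    = 0.110 * 450
    = 49.50 mm


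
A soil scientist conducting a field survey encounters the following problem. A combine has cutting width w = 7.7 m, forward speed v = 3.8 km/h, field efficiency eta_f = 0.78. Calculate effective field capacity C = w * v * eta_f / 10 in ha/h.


C = w * v * eta_f / 10
  = 7.7 * 3.8 * 0.78 / 10
  = 22.82 / 10
  = 2.28 ha/h


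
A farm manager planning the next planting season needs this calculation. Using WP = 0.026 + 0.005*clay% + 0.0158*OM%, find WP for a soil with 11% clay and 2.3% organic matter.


WP = 0.026 + 0.005*11 + 0.0158*2.3
   = 0.026 + 0.0550 + 0.0363
   = 0.1173


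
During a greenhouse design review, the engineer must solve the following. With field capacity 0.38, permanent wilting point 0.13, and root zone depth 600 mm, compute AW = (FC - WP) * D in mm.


AW = (FC - WP) * D
   = (0.38 - 0.13) * 600
   = 0.25 * 600
   = 150 mm


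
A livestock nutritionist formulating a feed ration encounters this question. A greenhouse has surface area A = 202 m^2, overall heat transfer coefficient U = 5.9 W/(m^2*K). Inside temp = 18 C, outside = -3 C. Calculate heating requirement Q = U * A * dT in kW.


dT = 18 - (-3) = 21 K
Q = U * A * dT
  = 5.9 * 202 * 21
  = 25027.80 W = 25.03 kW


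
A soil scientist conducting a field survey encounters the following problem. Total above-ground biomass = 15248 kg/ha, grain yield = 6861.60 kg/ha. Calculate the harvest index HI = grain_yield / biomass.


HI = grain_yield / biomass
   = 6861.60 / 15248
   = 0.45


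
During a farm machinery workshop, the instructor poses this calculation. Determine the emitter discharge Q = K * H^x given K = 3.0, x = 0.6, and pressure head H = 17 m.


Q = K * H^x
  = 3.0 * 17^0.6
  = 3.0 * 5.4736
  = 16.42 L/h


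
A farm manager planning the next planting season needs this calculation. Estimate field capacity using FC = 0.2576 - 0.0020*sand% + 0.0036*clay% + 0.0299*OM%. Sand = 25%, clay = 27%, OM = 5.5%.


FC = 0.2576 - 0.0020*25 + 0.0036*27 + 0.0299*5.5
   = 0.2576 - 0.0500 + 0.0972 + 0.1645
   = 0.4693


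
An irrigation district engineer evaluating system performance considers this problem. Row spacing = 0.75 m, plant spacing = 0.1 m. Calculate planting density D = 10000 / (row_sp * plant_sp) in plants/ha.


D = 10000 / (row_sp * plant_sp)
  = 10000 / (0.75 * 0.1)
  = 10000 / 0.0750
  = 133333.33 plants/ha


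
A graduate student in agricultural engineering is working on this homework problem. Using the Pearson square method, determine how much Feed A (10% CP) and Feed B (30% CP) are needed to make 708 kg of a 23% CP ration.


parts_A = CP_b - target = 30 - 23 = 7
parts_B = target - CP_a = 23 - 10 = 13
total_parts = 7 + 13 = 20
Feed A = 708 * 7 / 20 = 247.80 kg
Feed B = 708 * 13 / 20 = 460.20 kg

247.80 kg


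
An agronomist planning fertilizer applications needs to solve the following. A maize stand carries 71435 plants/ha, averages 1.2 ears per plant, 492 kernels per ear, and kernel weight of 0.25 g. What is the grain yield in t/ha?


Y = density * ears * kernels * kw
  = 71435 * 1.2 * 492 * 0.25 g/ha
  = 10543806 g/ha
  = 10543.81 kg/ha = 10.54 t/ha


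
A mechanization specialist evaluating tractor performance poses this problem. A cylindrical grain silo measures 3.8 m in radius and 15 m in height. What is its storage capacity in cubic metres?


V = pi * r^2 * h
  = pi * 3.8^2 * 15
  = pi * 14.44 * 15
  = 680.47 m^3


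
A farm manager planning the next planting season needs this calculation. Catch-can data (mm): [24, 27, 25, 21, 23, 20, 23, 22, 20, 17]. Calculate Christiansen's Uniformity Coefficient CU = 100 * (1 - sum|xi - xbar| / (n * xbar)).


xbar = 222 / 10 = 22.200
sum|xi - xbar| = 22
CU = 100 * (1 - 22 / (10 * 22.200))
   = 100 * (1 - 0.0991)
   = 90.09%


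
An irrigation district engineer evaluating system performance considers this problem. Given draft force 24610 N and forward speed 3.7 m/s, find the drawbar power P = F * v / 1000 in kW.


P = F * v / 1000
  = 24610 * 3.7 / 1000
  = 91057 / 1000
  = 91.06 kW


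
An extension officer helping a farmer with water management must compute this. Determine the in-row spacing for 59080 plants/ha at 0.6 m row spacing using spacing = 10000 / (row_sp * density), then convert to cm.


spacing = 10000 / (row_sp * density)
        = 10000 / (0.6 * 59080)
        = 10000 / 35448
        = 0.28210 m = 28.21 cm


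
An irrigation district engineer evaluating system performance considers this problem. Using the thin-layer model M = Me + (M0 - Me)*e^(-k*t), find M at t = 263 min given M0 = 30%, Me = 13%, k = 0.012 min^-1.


M = Me + (M0 - Me) * e^(-k*t)
  = 13 + (30 - 13) * e^(-0.012*263)
  = 13 + 17 * e^(-3.156)
  = 13 + 17 * 0.04260
  = 13 + 0.7241
  = 13.72%


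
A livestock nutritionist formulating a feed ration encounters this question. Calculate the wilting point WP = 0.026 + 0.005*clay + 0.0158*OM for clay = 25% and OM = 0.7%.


WP = 0.026 + 0.005*25 + 0.0158*0.7
   = 0.026 + 0.1250 + 0.0111
   = 0.1621


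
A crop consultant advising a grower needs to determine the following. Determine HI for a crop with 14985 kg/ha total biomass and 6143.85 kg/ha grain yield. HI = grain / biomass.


HI = grain_yield / biomass
   = 6143.85 / 14985
   = 0.41


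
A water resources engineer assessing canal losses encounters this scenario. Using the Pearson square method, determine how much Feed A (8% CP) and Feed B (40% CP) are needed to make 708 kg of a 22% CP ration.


parts_A = CP_b - target = 40 - 22 = 18
parts_B = target - CP_a = 22 - 8 = 14
total_parts = 18 + 14 = 32
Feed A = 708 * 18 / 32 = 398.25 kg
Feed B = 708 * 14 / 32 = 309.75 kg

398.25 kg


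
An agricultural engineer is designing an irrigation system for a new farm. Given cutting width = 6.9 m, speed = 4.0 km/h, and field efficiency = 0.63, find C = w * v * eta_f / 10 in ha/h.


C = w * v * eta_f / 10
  = 6.9 * 4.0 * 0.63 / 10
  = 17.39 / 10
  = 1.74 ha/h


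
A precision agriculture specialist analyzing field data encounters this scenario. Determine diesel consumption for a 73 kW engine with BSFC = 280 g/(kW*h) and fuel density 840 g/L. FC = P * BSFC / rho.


FC = P * BSFC / rho_fuel
   = 73 * 280 / 840
   = 20440 / 840
   = 24.33 L/h


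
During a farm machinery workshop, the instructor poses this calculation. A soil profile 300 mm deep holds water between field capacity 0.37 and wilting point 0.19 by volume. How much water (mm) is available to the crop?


AW = (FC - WP) * D
   = (0.37 - 0.19) * 300
   = 0.18 * 300
   = 54 mm


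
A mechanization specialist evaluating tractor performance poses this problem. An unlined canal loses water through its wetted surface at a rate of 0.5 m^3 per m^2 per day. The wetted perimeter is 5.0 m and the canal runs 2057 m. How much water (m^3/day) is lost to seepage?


S = C * P * L
  = 0.5 * 5.0 * 2057
  = 5142.50 m^3/day


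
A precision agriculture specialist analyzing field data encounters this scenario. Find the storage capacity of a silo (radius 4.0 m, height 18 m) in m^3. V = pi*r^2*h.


V = pi * r^2 * h
  = pi * 4.0^2 * 18
  = pi * 16 * 18
  = 904.78 m^3


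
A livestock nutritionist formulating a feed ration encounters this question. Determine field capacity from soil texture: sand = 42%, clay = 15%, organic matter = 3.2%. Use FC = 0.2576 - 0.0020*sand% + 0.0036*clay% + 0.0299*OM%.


FC = 0.2576 - 0.0020*42 + 0.0036*15 + 0.0299*3.2
   = 0.2576 - 0.0840 + 0.0540 + 0.0957
   = 0.3233


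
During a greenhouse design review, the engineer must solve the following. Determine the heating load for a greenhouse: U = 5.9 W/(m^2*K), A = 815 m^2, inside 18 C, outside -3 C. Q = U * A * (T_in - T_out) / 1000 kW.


dT = 18 - (-3) = 21 K
Q = U * A * dT
  = 5.9 * 815 * 21
  = 100978.50 W = 100.98 kW


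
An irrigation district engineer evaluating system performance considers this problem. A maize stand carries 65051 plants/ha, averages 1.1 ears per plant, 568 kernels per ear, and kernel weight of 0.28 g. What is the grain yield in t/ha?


Y = density * ears * kernels * kw
  = 65051 * 1.1 * 568 * 0.28 g/ha
  = 11380282.14 g/ha
  = 11380.28 kg/ha = 11.38 t/ha


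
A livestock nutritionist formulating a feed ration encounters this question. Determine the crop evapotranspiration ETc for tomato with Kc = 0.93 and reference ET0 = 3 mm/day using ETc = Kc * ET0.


ETc = Kc * ET0
    = 0.93 * 3
    = 2.79 mm/day


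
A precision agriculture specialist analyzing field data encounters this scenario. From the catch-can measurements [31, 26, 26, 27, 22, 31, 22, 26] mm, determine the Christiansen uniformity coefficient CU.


xbar = 211 / 8 = 26.375
sum|xi - xbar| = 19.750
CU = 100 * (1 - 19.750 / (8 * 26.375))
   = 100 * (1 - 0.0936)
   = 90.64%


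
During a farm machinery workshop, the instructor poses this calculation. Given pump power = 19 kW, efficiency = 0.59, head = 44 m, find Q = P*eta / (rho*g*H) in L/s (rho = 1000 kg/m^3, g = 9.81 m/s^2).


Q = (P * 1000 * eta) / (rho * g * H)
  = (19 * 1000 * 0.59) / (1000 * 9.81 * 44)
  = 11210 / 431640
  = 0.02597 m^3/s = 25.97 L/s


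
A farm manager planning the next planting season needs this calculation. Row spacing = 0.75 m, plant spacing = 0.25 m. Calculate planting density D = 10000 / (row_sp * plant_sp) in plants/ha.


D = 10000 / (row_sp * plant_sp)
  = 10000 / (0.75 * 0.25)
  = 10000 / 0.1875
  = 53333.33 plants/ha


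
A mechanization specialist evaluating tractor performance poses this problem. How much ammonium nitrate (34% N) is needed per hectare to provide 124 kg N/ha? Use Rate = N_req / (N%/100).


Rate = N_required / (N_content / 100)
     = 124 / (34 / 100)
     = 124 / 0.34
     = 364.71 kg/ha


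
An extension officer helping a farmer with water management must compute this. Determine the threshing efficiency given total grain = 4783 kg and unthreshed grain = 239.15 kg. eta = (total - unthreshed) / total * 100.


eta = (total - unthreshed) / total * 100
    = (4783 - 239.15) / 4783 * 100
    = 4543.85 / 4783 * 100
    = 95%


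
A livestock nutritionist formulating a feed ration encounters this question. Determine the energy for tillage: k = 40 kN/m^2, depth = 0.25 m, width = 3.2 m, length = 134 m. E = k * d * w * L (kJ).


E = k * d * w * L
  = 40 * 0.25 * 3.2 * 134
  = 4288 kJ


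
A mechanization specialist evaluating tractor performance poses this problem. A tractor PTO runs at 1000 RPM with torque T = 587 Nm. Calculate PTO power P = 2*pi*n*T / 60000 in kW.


P = 2*pi*n*T / 60000
  = 2*pi * 1000 * 587 / 60000
  = 3688229.78 / 60000
  = 61.47 kW


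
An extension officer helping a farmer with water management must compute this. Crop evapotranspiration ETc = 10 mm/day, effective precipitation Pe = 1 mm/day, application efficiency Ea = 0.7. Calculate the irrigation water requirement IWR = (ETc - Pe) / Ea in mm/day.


IWR = (ETc - Pe) / Ea
    = (10 - 1) / 0.7
    = 9 / 0.7
    = 12.86 mm/day


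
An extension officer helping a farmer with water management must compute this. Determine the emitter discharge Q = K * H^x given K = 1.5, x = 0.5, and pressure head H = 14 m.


Q = K * H^x
  = 1.5 * 14^0.5
  = 1.5 * 3.7417
  = 5.61 L/h


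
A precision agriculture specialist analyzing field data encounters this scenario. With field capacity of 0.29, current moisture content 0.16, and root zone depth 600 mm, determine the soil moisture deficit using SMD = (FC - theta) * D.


SMD = (FC - theta) * D
    = (0.29 - 0.16) * 600
    = 0.130 * 600
    = 78 mm


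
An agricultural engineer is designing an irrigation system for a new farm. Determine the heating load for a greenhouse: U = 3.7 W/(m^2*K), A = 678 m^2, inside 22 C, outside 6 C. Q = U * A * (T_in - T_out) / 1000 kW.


dT = 22 - (6) = 16 K
Q = U * A * dT
  = 3.7 * 678 * 16
  = 40137.60 W = 40.14 kW


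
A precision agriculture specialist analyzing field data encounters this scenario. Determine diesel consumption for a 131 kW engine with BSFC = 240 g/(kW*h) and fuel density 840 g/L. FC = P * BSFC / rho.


FC = P * BSFC / rho_fuel
   = 131 * 240 / 840
   = 31440 / 840
   = 37.43 L/h


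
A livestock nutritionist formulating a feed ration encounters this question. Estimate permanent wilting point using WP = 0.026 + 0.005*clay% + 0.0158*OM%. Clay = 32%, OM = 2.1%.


WP = 0.026 + 0.005*32 + 0.0158*2.1
   = 0.026 + 0.1600 + 0.0332
   = 0.2192


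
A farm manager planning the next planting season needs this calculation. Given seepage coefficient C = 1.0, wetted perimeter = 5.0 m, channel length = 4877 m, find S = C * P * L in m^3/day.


S = C * P * L
  = 1.0 * 5.0 * 4877
  = 24385 m^3/day


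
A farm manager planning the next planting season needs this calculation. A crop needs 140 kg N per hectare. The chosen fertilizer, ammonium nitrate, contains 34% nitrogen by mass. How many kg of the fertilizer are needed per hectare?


Rate = N_required / (N_content / 100)
     = 140 / (34 / 100)
     = 140 / 0.34
     = 411.76 kg/ha


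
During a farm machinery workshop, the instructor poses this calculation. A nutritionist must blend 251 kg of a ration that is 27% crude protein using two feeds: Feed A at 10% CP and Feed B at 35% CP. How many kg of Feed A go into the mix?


parts_A = CP_b - target = 35 - 27 = 8
parts_B = target - CP_a = 27 - 10 = 17
total_parts = 8 + 17 = 25
Feed A = 251 * 8 / 25 = 80.32 kg
Feed B = 251 * 17 / 25 = 170.68 kg

80.32 kg


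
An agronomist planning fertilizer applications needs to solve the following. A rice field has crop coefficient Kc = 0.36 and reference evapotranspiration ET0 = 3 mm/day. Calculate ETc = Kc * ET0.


ETc = Kc * ET0
    = 0.36 * 3
    = 1.08 mm/day


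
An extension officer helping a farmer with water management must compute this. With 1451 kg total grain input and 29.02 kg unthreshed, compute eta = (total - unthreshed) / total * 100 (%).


eta = (total - unthreshed) / total * 100
    = (1451 - 29.02) / 1451 * 100
    = 1421.98 / 1451 * 100
    = 98%


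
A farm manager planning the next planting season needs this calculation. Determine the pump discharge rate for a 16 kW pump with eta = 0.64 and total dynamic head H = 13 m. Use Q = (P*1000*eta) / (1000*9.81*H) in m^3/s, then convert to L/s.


Q = (P * 1000 * eta) / (rho * g * H)
  = (16 * 1000 * 0.64) / (1000 * 9.81 * 13)
  = 10240 / 127530
  = 0.08029 m^3/s = 80.29 L/s


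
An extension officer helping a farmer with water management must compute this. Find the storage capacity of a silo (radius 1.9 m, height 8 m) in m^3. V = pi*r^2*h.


V = pi * r^2 * h
  = pi * 1.9^2 * 8
  = pi * 3.61 * 8
  = 90.73 m^3


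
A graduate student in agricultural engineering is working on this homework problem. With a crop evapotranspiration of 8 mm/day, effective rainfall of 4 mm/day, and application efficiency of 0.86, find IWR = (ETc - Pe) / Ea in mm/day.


IWR = (ETc - Pe) / Ea
    = (8 - 4) / 0.86
    = 4 / 0.86
    = 4.65 mm/day


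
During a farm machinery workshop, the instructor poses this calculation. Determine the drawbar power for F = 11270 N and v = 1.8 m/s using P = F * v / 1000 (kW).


P = F * v / 1000
  = 11270 * 1.8 / 1000
  = 20286 / 1000
  = 20.29 kW


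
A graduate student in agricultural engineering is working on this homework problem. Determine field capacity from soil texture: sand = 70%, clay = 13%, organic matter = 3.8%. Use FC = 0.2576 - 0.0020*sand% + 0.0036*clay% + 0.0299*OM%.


FC = 0.2576 - 0.0020*70 + 0.0036*13 + 0.0299*3.8
   = 0.2576 - 0.1400 + 0.0468 + 0.1136
   = 0.2780


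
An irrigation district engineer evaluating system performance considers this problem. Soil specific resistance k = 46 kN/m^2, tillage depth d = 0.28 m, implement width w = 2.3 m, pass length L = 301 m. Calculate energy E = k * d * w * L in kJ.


E = k * d * w * L
  = 46 * 0.28 * 2.3 * 301
  = 8916.82 kJ


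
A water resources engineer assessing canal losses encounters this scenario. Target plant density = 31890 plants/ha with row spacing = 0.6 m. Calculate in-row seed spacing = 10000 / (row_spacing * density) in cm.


spacing = 10000 / (row_sp * density)
        = 10000 / (0.6 * 31890)
        = 10000 / 19134
        = 0.52263 m = 52.26 cm


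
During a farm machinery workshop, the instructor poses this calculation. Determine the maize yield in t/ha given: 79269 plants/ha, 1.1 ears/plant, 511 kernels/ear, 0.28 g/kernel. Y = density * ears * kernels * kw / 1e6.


Y = density * ears * kernels * kw
  = 79269 * 1.1 * 511 * 0.28 g/ha
  = 12475989.37 g/ha
  = 12475.99 kg/ha = 12.48 t/ha


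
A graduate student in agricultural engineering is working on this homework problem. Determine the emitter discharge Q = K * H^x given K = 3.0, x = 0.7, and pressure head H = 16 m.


Q = K * H^x
  = 3.0 * 16^0.7
  = 3.0 * 6.9644
  = 20.89 L/h


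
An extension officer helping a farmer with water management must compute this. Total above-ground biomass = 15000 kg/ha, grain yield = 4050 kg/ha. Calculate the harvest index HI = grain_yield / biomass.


HI = grain_yield / biomass
   = 4050 / 15000
   = 0.27


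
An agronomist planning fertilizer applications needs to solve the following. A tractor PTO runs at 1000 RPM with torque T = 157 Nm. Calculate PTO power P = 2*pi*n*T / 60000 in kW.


P = 2*pi*n*T / 60000
  = 2*pi * 1000 * 157 / 60000
  = 986460.09 / 60000
  = 16.44 kW


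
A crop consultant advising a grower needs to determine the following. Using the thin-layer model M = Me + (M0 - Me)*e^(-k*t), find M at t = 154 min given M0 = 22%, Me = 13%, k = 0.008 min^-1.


M = Me + (M0 - Me) * e^(-k*t)
  = 13 + (22 - 13) * e^(-0.008*154)
  = 13 + 9 * e^(-1.232)
  = 13 + 9 * 0.29171
  = 13 + 2.6254
  = 15.63%


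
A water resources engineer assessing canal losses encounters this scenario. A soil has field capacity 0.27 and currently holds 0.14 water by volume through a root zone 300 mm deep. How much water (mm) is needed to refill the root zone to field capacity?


SMD = (FC - theta) * D
    = (0.27 - 0.14) * 300
    = 0.130 * 300
    = 39 mm


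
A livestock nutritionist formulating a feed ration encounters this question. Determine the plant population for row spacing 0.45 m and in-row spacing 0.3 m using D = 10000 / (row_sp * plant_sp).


D = 10000 / (row_sp * plant_sp)
  = 10000 / (0.45 * 0.3)
  = 10000 / 0.1350
  = 74074.07 plants/ha


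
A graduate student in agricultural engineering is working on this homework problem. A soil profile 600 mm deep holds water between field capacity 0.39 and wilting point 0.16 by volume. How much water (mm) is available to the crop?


AW = (FC - WP) * D
   = (0.39 - 0.16) * 600
   = 0.23 * 600
   = 138 mm


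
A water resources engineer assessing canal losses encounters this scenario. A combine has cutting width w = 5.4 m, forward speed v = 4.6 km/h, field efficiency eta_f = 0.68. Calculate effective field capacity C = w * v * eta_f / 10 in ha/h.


C = w * v * eta_f / 10
  = 5.4 * 4.6 * 0.68 / 10
  = 16.89 / 10
  = 1.69 ha/h


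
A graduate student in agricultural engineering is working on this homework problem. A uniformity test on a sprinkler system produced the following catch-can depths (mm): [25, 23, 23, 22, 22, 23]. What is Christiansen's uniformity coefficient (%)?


xbar = 138 / 6 = 23
sum|xi - xbar| = 4
CU = 100 * (1 - 4 / (6 * 23))
   = 100 * (1 - 0.0290)
   = 97.10%


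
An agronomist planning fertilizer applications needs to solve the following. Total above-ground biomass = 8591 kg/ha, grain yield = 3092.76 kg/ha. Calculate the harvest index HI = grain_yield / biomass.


HI = grain_yield / biomass
   = 3092.76 / 8591
   = 0.36


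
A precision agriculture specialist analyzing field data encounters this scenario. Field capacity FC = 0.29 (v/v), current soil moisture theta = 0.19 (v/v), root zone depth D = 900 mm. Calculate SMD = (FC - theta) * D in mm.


SMD = (FC - theta) * D
    = (0.29 - 0.19) * 900
    = 0.100 * 900
    = 90 mm


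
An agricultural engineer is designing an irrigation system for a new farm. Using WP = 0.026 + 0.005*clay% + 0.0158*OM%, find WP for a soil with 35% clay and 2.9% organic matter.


WP = 0.026 + 0.005*35 + 0.0158*2.9
   = 0.026 + 0.1750 + 0.0458
   = 0.2468
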